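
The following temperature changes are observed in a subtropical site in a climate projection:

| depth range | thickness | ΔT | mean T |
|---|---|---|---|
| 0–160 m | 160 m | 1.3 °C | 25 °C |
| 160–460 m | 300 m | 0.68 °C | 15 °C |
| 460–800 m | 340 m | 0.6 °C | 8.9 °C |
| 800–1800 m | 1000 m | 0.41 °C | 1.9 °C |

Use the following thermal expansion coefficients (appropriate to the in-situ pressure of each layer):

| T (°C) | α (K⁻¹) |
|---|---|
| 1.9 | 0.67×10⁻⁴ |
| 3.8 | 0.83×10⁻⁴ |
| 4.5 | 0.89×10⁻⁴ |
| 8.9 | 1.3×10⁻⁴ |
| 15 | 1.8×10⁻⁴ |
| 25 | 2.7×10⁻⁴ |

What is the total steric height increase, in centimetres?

Layer 1 at 25 °C → α = 2.7×10⁻⁴ K⁻¹
Layer 2 at 15 °C → α = 1.8×10⁻⁴ K⁻¹
Layer 3 at 8.9 °C → α = 1.3×10⁻⁴ K⁻¹
Layer 4 at 1.9 °C → α = 0.67×10⁻⁴ K⁻¹
Layer 1: 1.3 × 160 × 2.7×10⁻⁴ = 0.05616 m
160–460 m: 1.8×10⁻⁴ × 0.68 × 300 = 0.03672 m
340 × 1.3×10⁻⁴ × 0.6 = 0.02652 m
800–1800 m: 0.41 × 1000 × 0.67×10⁻⁴ = 0.02747 m
Δh = 0.05616 + 0.03672 + 0.02652 + 0.02747 = 0.14687 m

about 14.7 cm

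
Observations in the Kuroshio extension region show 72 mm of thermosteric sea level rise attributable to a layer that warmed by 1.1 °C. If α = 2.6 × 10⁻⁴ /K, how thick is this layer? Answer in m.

250 m

H = Δh/(αΔT) = 0.072 / (2.6×10⁻⁴ × 1.1) ≈ 251.7 m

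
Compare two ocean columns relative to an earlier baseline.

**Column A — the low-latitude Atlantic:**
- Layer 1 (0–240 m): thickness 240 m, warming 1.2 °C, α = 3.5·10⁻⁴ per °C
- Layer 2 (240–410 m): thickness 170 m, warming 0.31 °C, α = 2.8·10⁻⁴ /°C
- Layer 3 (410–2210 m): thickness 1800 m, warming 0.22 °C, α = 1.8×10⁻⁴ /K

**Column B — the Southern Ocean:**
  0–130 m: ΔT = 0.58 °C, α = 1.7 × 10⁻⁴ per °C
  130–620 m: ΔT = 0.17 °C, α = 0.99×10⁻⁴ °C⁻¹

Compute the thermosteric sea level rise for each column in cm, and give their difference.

A 0–240 m: 240 × 3.5×10⁻⁴ × 1.2 = 0.10080 m
A 240–410 m: 170 × 0.31 × 2.8×10⁻⁴ = 0.014756 m
A 0.22 × 1800 × 1.8×10⁻⁴ = 0.07128 m
A total: 0.186836 m
B 0–130 m: 130 × 0.58 × 1.7×10⁻⁴ = 0.012818 m
B 130–620 m: 0.17 × 0.99×10⁻⁴ × 490 = 0.0082467 m
B total: 0.0210647 m
Difference: 0.186836 − 0.0210647 = 0.1657713 m

Δh_A ≈ 19 cm, Δh_B ≈ 2.1 cm; difference ≈ 17 cm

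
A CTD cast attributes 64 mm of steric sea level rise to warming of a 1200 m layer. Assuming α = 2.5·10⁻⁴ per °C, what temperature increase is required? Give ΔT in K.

0.213 K

ΔT = Δh/(αH) = 0.064 / (2.5×10⁻⁴ × 1200) ≈ 0.2133 K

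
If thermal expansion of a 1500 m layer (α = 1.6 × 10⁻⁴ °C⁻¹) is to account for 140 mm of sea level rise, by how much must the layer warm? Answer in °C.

0.583 °C

ΔT = Δh/(αH) = 0.14 / (1.6×10⁻⁴ × 1500) ≈ 0.5833 °C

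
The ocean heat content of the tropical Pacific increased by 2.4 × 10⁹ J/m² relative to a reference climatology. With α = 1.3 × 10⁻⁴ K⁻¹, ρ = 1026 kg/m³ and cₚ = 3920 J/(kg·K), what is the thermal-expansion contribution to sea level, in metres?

Δh = αQ/(ρcₚ) = 1.3×10⁻⁴ × 2.4×10⁹ / (1026 × 3920) ≈ 0.077575 m

Δh ≈ 0.0776 m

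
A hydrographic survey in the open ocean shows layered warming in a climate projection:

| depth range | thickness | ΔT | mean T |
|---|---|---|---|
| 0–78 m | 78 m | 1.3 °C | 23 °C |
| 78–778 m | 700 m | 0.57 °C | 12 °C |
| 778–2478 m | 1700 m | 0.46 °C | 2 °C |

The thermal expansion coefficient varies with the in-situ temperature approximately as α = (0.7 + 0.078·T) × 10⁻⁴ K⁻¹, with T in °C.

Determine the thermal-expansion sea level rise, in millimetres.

Layer 1: α = (0.7 + 0.078×23)×10⁻⁴ = 2.494×10⁻⁴ K⁻¹
Layer 2: α = (0.7 + 0.078×12)×10⁻⁴ = 1.636×10⁻⁴ K⁻¹
Layer 3: α = (0.7 + 0.078×2)×10⁻⁴ = 0.856×10⁻⁴ K⁻¹
Layer 1: 1.3 × 2.494×10⁻⁴ × 78 = 0.02528916 m
78–778 m: 1.636×10⁻⁴ × 0.57 × 700 = 0.0652764 m
778–2478 m: 1700 × 0.46 × 0.856×10⁻⁴ = 0.0669392 m
Δh = 0.02528916 + 0.0652764 + 0.0669392 = 0.15750476 m

158 mm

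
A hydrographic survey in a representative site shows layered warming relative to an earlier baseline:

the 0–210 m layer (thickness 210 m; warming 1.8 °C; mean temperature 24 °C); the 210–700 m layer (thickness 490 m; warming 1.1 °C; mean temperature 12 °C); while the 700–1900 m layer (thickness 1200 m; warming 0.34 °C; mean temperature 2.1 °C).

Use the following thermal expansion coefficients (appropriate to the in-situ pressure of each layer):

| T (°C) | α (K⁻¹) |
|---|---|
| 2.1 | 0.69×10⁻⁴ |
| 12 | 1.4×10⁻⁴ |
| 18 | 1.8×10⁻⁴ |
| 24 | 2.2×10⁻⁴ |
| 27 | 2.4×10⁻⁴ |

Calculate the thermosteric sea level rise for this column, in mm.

Δh = 187 mm

Layer 1 at 24 °C → α = 2.2×10⁻⁴ K⁻¹
Layer 2 at 12 °C → α = 1.4×10⁻⁴ K⁻¹
Layer 3 at 2.1 °C → α = 0.69×10⁻⁴ K⁻¹
Layer 1: 210 × 2.2×10⁻⁴ × 1.8 = 0.08316 m
1.4×10⁻⁴ × 490 × 1.1 = 0.07546 m
700–1900 m: 0.34 × 1200 × 0.69×10⁻⁴ = 0.028152 m
Δh = 0.08316 + 0.07546 + 0.028152 = 0.186772 m ≈ 187 mm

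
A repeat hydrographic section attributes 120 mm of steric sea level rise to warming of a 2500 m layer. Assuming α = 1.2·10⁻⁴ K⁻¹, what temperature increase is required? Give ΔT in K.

ΔT ≈ 0.400 K

ΔT = Δh/(αH) = 0.12 / (1.2×10⁻⁴ × 2500) = 0.4000 K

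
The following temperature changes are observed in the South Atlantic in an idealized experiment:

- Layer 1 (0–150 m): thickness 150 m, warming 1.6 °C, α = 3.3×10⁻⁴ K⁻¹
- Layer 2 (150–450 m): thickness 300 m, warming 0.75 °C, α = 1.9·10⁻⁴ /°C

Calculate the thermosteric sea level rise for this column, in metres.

0.122 m

0–150 m: 1.6 × 3.3×10⁻⁴ × 150 = 0.07920 m
300 × 1.9×10⁻⁴ × 0.75 = 0.04275 m
Δh = 0.07920 + 0.04275 = 0.12195 m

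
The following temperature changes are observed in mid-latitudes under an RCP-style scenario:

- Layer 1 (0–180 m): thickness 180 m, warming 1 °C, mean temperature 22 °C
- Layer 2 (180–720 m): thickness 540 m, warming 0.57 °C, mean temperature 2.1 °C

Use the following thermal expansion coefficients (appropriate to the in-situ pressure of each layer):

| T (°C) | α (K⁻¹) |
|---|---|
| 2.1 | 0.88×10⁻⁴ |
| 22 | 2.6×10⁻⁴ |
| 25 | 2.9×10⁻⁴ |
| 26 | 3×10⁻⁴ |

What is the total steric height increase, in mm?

Layer 1 at 22 °C → α = 2.6×10⁻⁴ K⁻¹
Layer 2 at 2.1 °C → α = 0.88×10⁻⁴ K⁻¹
180 × 1 × 2.6×10⁻⁴ = 0.04680 m
180–720 m: 0.57 × 0.88×10⁻⁴ × 540 = 0.0270864 m
Δh = 0.04680 + 0.0270864 = 0.0738864 m ≈ 73.9 mm

73.9 mm of thermosteric rise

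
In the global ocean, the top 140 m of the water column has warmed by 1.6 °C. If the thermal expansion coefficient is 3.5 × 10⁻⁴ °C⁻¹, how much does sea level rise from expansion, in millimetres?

about 78.4 mm

Δh = αΔT·H = 3.5×10⁻⁴ × 1.6 × 140 = 0.07840 m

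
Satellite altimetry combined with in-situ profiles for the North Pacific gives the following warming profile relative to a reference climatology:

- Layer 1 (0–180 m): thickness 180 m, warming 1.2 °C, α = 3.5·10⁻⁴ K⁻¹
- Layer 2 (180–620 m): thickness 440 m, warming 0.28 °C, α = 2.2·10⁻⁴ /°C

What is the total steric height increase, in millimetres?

100 mm

3.5×10⁻⁴ × 180 × 1.2 = 0.07560 m
Layer 2: 440 × 2.2×10⁻⁴ × 0.28 = 0.027104 m
Δh = 0.07560 + 0.027104 = 0.102704 m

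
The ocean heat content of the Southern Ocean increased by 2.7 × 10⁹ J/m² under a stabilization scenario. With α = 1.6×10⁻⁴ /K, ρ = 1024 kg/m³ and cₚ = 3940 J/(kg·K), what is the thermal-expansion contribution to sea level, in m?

Δh = αQ/(ρcₚ) = 1.6×10⁻⁴ × 2.7×10⁹ / (1024 × 3940) ≈ 0.10707 m

about 0.107 m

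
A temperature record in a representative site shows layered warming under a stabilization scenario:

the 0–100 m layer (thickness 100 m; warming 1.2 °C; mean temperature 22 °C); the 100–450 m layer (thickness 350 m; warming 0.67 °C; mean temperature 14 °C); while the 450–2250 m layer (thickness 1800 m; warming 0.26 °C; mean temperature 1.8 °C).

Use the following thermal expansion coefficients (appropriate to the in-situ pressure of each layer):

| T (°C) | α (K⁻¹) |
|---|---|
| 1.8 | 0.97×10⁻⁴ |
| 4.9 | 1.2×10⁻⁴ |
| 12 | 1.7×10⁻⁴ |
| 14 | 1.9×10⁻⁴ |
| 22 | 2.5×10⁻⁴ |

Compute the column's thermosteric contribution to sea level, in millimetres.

about 120 mm

Layer 1 at 22 °C → α = 2.5×10⁻⁴ K⁻¹
Layer 2 at 14 °C → α = 1.9×10⁻⁴ K⁻¹
Layer 3 at 1.8 °C → α = 0.97×10⁻⁴ K⁻¹
0–100 m: 2.5×10⁻⁴ × 1.2 × 100 = 0.03000 m
100–450 m: 0.67 × 350 × 1.9×10⁻⁴ = 0.044555 m
Layer 3: 1800 × 0.97×10⁻⁴ × 0.26 = 0.045396 m
Δh = 0.03000 + 0.044555 + 0.045396 = 0.119951 m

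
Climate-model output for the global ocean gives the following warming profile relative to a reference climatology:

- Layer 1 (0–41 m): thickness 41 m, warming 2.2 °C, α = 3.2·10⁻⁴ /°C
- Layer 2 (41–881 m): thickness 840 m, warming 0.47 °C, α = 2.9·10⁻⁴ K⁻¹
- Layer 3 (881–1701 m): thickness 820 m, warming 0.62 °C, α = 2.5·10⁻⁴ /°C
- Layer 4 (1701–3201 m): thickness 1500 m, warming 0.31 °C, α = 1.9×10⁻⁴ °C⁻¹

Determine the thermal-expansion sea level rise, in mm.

359 mm

3.2×10⁻⁴ × 41 × 2.2 = 0.028864 m
Layer 2: 2.9×10⁻⁴ × 0.47 × 840 = 0.114492 m
881–1701 m: 820 × 2.5×10⁻⁴ × 0.62 = 0.12710 m
1701–3201 m: 1.9×10⁻⁴ × 1500 × 0.31 = 0.08835 m
Δh = 0.028864 + 0.114492 + 0.12710 + 0.08835 = 0.358806 m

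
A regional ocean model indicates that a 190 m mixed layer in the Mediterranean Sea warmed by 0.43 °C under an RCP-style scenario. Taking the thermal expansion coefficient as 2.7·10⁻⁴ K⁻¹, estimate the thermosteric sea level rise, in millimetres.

Δh = αΔT·H = 2.7×10⁻⁴ × 0.43 × 190 = 0.022059 m

22.1 mm of thermosteric rise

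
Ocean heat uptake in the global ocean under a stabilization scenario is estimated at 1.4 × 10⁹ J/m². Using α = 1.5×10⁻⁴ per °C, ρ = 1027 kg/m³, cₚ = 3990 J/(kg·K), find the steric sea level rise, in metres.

0.0512 m

Δh = αQ/(ρcₚ) = 1.5×10⁻⁴ × 1.4×10⁹ / (1027 × 3990) ≈ 0.051248 m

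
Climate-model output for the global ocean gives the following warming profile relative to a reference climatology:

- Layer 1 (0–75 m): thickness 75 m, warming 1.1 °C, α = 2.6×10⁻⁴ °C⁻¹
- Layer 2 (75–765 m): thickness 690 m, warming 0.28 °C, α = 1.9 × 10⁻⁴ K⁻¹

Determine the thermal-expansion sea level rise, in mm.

about 58.2 mm

Layer 1: 2.6×10⁻⁴ × 1.1 × 75 = 0.02145 m
0.28 × 1.9×10⁻⁴ × 690 = 0.036708 m
Δh = 0.02145 + 0.036708 = 0.058158 m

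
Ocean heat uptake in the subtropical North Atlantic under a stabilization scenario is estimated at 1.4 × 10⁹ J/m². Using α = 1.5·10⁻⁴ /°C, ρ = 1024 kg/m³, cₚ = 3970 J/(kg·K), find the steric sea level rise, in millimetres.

51.7 mm

Δh = αQ/(ρcₚ) = 1.5×10⁻⁴ × 1.4×10⁹ / (1024 × 3970) ≈ 0.051657 m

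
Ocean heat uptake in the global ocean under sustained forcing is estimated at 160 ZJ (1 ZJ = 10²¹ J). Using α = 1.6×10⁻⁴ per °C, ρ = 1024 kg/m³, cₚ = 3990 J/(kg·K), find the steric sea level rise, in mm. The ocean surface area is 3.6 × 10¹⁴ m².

Δh ≈ 17.4 mm

Per unit area: Q = 160×10²¹ / (3.6×10¹⁴) ≈ 4.444×10⁸ J/m²
Δh = αQ/(ρcₚ) = 1.6×10⁻⁴ × 4.444×10⁸ / (1024 × 3990) ≈ 0.017403 m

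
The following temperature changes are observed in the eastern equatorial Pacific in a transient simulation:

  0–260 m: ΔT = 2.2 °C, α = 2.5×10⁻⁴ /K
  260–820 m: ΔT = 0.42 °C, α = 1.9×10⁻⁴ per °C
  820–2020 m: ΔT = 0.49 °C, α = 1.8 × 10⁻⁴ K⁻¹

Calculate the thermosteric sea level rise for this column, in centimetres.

2.5×10⁻⁴ × 260 × 2.2 = 0.14300 m
Layer 2: 1.9×10⁻⁴ × 560 × 0.42 = 0.044688 m
820–2020 m: 0.49 × 1200 × 1.8×10⁻⁴ = 0.10584 m
Δh = 0.14300 + 0.044688 + 0.10584 = 0.293528 m ≈ 29.4 cm

29.4 cm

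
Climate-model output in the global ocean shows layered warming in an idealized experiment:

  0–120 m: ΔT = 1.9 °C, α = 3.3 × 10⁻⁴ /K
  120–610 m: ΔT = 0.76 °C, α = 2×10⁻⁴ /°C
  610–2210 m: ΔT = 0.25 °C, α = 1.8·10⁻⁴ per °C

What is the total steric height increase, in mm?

222 mm of thermosteric rise

Layer 1: 1.9 × 3.3×10⁻⁴ × 120 = 0.07524 m
2×10⁻⁴ × 490 × 0.76 = 0.07448 m
Layer 3: 0.25 × 1600 × 1.8×10⁻⁴ = 0.07200 m
Δh = 0.07524 + 0.07448 + 0.07200 = 0.22172 m ≈ 222 mm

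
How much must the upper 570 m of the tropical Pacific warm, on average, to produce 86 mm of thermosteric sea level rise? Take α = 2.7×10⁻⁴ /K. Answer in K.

0.56 K

ΔT = Δh/(αH) = 0.086 / (2.7×10⁻⁴ × 570) ≈ 0.5588 K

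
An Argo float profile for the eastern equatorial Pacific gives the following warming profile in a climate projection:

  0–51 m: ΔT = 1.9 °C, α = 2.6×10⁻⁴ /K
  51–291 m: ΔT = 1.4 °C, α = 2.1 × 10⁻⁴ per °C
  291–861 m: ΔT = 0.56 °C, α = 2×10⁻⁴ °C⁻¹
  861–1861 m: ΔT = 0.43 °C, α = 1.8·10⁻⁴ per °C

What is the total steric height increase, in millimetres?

237 mm

Layer 1: 2.6×10⁻⁴ × 51 × 1.9 = 0.025194 m
Layer 2: 1.4 × 2.1×10⁻⁴ × 240 = 0.07056 m
2×10⁻⁴ × 0.56 × 570 = 0.06384 m
0.43 × 1.8×10⁻⁴ × 1000 = 0.07740 m
Δh = 0.025194 + 0.07056 + 0.06384 + 0.07740 = 0.236994 m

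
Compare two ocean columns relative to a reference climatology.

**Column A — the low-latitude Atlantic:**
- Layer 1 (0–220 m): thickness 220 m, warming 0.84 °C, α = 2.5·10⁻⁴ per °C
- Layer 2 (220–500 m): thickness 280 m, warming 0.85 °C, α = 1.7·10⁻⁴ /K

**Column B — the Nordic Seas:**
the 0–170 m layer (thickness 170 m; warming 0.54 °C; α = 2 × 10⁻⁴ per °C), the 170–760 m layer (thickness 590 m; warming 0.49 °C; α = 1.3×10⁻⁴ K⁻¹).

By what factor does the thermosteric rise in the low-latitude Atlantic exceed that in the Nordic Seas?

A 220 × 0.84 × 2.5×10⁻⁴ = 0.04620 m
A 1.7×10⁻⁴ × 0.85 × 280 = 0.04046 m
A total: 0.08666 m
B Layer 1: 0.54 × 170 × 2×10⁻⁴ = 0.01836 m
B 170–760 m: 1.3×10⁻⁴ × 0.49 × 590 = 0.037583 m
B total: 0.055943 m
Ratio: 0.08666 / 0.055943 ≈ 1.549

a factor of 1.5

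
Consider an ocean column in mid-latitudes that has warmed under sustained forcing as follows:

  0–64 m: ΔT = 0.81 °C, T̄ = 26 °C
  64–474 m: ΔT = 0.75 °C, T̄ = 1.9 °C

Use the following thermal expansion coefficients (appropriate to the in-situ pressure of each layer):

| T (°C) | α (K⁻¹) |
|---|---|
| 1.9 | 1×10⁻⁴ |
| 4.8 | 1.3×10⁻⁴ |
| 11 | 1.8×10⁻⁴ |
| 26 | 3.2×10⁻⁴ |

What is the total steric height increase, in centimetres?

Δh = 4.73 cm

Layer 1 at 26 °C → α = 3.2×10⁻⁴ K⁻¹
Layer 2 at 1.9 °C → α = 1×10⁻⁴ K⁻¹
Layer 1: 3.2×10⁻⁴ × 0.81 × 64 = 0.0165888 m
Layer 2: 410 × 0.75 × 1×10⁻⁴ = 0.03075 m
Δh = 0.0165888 + 0.03075 = 0.0473388 m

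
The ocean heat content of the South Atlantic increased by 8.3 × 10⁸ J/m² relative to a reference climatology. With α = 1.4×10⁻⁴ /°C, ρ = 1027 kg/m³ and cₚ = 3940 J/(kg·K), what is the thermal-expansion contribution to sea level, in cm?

Δh ≈ 2.87 cm

Δh = αQ/(ρcₚ) = 1.4×10⁻⁴ × 8.3×10⁸ / (1027 × 3940) ≈ 0.028717 m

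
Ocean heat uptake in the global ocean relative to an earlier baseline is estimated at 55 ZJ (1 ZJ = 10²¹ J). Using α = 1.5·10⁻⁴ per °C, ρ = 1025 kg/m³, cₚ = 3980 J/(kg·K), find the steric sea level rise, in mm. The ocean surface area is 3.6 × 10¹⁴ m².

about 5.6 mm

Per unit area: Q = 55×10²¹ / (3.6×10¹⁴) ≈ 1.528×10⁸ J/m²
Δh = αQ/(ρcₚ) = 1.5×10⁻⁴ × 1.528×10⁸ / (1025 × 3980) ≈ 0.0056183 m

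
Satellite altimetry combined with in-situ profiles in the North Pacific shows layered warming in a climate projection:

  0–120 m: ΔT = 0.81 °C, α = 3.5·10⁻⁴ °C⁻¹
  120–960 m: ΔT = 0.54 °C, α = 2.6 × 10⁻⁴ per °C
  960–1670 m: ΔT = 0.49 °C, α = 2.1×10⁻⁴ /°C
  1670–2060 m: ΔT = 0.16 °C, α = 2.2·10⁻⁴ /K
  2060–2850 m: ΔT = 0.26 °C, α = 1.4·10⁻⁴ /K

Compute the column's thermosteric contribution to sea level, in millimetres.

0–120 m: 0.81 × 3.5×10⁻⁴ × 120 = 0.03402 m
840 × 2.6×10⁻⁴ × 0.54 = 0.117936 m
960–1670 m: 710 × 2.1×10⁻⁴ × 0.49 = 0.073059 m
1670–2060 m: 2.2×10⁻⁴ × 390 × 0.16 = 0.013728 m
Layer 5: 790 × 0.26 × 1.4×10⁻⁴ = 0.028756 m
Δh = 0.03402 + 0.117936 + 0.073059 + 0.013728 + 0.028756 = 0.267499 m ≈ 267 mm

267 mm of thermosteric rise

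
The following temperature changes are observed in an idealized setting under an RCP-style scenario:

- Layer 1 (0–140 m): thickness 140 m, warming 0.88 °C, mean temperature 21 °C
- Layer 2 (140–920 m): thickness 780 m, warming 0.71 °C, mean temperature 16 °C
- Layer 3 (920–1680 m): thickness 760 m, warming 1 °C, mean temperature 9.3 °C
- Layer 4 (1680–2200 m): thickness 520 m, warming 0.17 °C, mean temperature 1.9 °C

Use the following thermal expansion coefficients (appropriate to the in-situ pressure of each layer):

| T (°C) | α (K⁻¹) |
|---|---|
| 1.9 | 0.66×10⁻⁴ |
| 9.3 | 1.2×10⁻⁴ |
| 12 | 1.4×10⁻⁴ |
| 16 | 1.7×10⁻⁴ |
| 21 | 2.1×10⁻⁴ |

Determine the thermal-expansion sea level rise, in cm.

21.7 cm

Layer 1 at 21 °C → α = 2.1×10⁻⁴ K⁻¹
Layer 2 at 16 °C → α = 1.7×10⁻⁴ K⁻¹
Layer 3 at 9.3 °C → α = 1.2×10⁻⁴ K⁻¹
Layer 4 at 1.9 °C → α = 0.66×10⁻⁴ K⁻¹
0–140 m: 2.1×10⁻⁴ × 140 × 0.88 = 0.025872 m
140–920 m: 0.71 × 1.7×10⁻⁴ × 780 = 0.094146 m
920–1680 m: 1 × 1.2×10⁻⁴ × 760 = 0.09120 m
1680–2200 m: 0.66×10⁻⁴ × 0.17 × 520 = 0.0058344 m
Δh = 0.025872 + 0.094146 + 0.09120 + 0.0058344 = 0.2170524 m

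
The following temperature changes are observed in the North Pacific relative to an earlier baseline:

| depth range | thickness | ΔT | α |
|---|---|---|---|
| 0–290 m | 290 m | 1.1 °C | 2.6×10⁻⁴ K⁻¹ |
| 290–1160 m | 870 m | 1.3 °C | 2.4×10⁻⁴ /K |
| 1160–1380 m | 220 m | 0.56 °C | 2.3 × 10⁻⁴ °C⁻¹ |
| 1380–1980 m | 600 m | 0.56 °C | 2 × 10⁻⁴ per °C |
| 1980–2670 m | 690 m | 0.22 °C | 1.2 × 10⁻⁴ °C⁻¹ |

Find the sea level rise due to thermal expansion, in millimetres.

1.1 × 290 × 2.6×10⁻⁴ = 0.08294 m
290–1160 m: 1.3 × 870 × 2.4×10⁻⁴ = 0.27144 m
1160–1380 m: 0.56 × 220 × 2.3×10⁻⁴ = 0.028336 m
Layer 4: 600 × 2×10⁻⁴ × 0.56 = 0.06720 m
Layer 5: 1.2×10⁻⁴ × 690 × 0.22 = 0.018216 m
Δh = 0.08294 + 0.27144 + 0.028336 + 0.06720 + 0.018216 = 0.468132 m ≈ 468 mm

about 468 mm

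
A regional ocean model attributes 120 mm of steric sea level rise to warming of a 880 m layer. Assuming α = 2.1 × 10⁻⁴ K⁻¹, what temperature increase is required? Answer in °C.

ΔT ≈ 0.649 °C

ΔT = Δh/(αH) = 0.12 / (2.1×10⁻⁴ × 880) ≈ 0.6494 °C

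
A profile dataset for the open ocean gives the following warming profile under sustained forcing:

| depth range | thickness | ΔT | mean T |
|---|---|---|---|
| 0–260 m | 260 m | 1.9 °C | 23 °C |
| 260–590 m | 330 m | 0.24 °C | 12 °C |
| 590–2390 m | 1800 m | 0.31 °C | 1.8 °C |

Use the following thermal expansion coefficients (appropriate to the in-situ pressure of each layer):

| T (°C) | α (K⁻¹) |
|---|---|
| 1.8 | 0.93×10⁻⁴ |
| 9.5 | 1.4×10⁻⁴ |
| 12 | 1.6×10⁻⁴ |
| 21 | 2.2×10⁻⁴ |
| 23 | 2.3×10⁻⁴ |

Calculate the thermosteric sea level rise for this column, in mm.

about 178 mm

Layer 1 at 23 °C → α = 2.3×10⁻⁴ K⁻¹
Layer 2 at 12 °C → α = 1.6×10⁻⁴ K⁻¹
Layer 3 at 1.8 °C → α = 0.93×10⁻⁴ K⁻¹
0–260 m: 260 × 2.3×10⁻⁴ × 1.9 = 0.11362 m
Layer 2: 1.6×10⁻⁴ × 330 × 0.24 = 0.012672 m
590–2390 m: 0.93×10⁻⁴ × 0.31 × 1800 = 0.051894 m
Δh = 0.11362 + 0.012672 + 0.051894 = 0.178186 m ≈ 178 mm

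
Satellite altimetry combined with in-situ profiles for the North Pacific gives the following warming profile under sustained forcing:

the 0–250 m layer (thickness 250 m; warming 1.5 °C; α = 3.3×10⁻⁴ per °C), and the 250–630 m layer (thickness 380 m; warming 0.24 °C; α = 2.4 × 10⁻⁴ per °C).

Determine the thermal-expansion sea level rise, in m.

250 × 3.3×10⁻⁴ × 1.5 = 0.12375 m
0.24 × 2.4×10⁻⁴ × 380 = 0.021888 m
Δh = 0.12375 + 0.021888 = 0.145638 m ≈ 0.146 m

about 0.146 m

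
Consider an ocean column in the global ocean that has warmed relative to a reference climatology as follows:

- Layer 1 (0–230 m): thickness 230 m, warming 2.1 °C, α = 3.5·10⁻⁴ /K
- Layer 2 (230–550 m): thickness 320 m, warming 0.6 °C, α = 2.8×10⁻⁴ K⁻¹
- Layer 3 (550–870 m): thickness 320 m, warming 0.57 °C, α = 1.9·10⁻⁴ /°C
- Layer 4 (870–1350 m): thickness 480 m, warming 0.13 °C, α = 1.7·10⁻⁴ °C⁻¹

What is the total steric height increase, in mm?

0–230 m: 3.5×10⁻⁴ × 230 × 2.1 = 0.16905 m
230–550 m: 320 × 2.8×10⁻⁴ × 0.6 = 0.05376 m
Layer 3: 320 × 1.9×10⁻⁴ × 0.57 = 0.034656 m
Layer 4: 0.13 × 480 × 1.7×10⁻⁴ = 0.010608 m
Δh = 0.16905 + 0.05376 + 0.034656 + 0.010608 = 0.268074 m ≈ 270 mm

Δh ≈ 270 mm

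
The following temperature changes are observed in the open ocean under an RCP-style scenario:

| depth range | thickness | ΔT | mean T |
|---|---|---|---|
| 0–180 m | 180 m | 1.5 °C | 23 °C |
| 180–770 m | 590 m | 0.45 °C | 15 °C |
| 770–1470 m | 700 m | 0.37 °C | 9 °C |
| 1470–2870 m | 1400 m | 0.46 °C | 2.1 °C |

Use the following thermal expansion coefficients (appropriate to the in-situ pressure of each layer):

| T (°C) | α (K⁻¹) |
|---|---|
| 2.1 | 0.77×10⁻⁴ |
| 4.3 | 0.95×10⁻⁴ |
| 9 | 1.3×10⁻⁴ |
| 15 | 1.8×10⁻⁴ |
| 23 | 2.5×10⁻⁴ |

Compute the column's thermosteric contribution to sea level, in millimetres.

Layer 1 at 23 °C → α = 2.5×10⁻⁴ K⁻¹
Layer 2 at 15 °C → α = 1.8×10⁻⁴ K⁻¹
Layer 3 at 9 °C → α = 1.3×10⁻⁴ K⁻¹
Layer 4 at 2.1 °C → α = 0.77×10⁻⁴ K⁻¹
0–180 m: 180 × 1.5 × 2.5×10⁻⁴ = 0.06750 m
180–770 m: 590 × 1.8×10⁻⁴ × 0.45 = 0.04779 m
770–1470 m: 0.37 × 700 × 1.3×10⁻⁴ = 0.03367 m
Layer 4: 0.46 × 0.77×10⁻⁴ × 1400 = 0.049588 m
Δh = 0.06750 + 0.04779 + 0.03367 + 0.049588 = 0.198548 m ≈ 199 mm

199 mm of thermosteric rise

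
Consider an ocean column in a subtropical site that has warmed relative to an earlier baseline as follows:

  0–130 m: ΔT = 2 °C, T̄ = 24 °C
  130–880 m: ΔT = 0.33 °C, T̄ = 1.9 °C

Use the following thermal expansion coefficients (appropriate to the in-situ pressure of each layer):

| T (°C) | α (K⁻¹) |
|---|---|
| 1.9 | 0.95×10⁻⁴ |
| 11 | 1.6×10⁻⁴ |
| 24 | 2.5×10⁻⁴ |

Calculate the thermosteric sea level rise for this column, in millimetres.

Layer 1 at 24 °C → α = 2.5×10⁻⁴ K⁻¹
Layer 2 at 1.9 °C → α = 0.95×10⁻⁴ K⁻¹
2.5×10⁻⁴ × 130 × 2 = 0.06500 m
Layer 2: 0.95×10⁻⁴ × 750 × 0.33 = 0.0235125 m
Δh = 0.06500 + 0.0235125 = 0.0885125 m

about 88.5 mm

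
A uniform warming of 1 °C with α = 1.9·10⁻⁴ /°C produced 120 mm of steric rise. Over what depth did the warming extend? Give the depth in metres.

H = Δh/(αΔT) = 0.12 / (1.9×10⁻⁴ × 1) ≈ 631.6 m

632 m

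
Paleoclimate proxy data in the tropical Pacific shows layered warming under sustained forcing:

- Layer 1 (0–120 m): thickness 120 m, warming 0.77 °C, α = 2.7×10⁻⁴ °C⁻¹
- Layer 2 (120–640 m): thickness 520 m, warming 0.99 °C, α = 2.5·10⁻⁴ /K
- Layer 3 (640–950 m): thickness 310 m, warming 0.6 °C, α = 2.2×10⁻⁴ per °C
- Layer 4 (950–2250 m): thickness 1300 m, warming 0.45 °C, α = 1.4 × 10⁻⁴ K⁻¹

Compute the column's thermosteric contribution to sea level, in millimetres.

276 mm

120 × 0.77 × 2.7×10⁻⁴ = 0.024948 m
520 × 0.99 × 2.5×10⁻⁴ = 0.12870 m
Layer 3: 310 × 2.2×10⁻⁴ × 0.6 = 0.04092 m
1300 × 0.45 × 1.4×10⁻⁴ = 0.08190 m
Δh = 0.024948 + 0.12870 + 0.04092 + 0.08190 = 0.276468 m ≈ 276 mm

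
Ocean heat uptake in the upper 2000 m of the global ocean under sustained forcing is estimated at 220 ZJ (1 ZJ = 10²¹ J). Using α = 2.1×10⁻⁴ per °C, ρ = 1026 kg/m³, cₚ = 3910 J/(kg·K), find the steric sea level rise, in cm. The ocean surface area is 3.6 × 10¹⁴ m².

3.20 cm of thermosteric rise

Per unit area: Q = 220×10²¹ / (3.6×10¹⁴) ≈ 6.111×10⁸ J/m²
Δh = αQ/(ρcₚ) = 2.1×10⁻⁴ × 6.111×10⁸ / (1026 × 3910) ≈ 0.03199 m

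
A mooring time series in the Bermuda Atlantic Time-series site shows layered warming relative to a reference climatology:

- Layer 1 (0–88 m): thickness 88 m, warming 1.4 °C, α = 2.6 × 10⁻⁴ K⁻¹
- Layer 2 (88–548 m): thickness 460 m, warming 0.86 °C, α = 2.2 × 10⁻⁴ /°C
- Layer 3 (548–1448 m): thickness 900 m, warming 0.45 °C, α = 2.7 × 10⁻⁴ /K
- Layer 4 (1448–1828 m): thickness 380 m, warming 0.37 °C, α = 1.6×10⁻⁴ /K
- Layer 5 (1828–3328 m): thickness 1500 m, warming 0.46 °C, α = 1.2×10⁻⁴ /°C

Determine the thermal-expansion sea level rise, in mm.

Layer 1: 1.4 × 2.6×10⁻⁴ × 88 = 0.032032 m
Layer 2: 460 × 0.86 × 2.2×10⁻⁴ = 0.087032 m
548–1448 m: 2.7×10⁻⁴ × 900 × 0.45 = 0.10935 m
0.37 × 1.6×10⁻⁴ × 380 = 0.022496 m
1828–3328 m: 0.46 × 1.2×10⁻⁴ × 1500 = 0.08280 m
Δh = 0.032032 + 0.087032 + 0.10935 + 0.022496 + 0.08280 = 0.33371 m

about 330 mm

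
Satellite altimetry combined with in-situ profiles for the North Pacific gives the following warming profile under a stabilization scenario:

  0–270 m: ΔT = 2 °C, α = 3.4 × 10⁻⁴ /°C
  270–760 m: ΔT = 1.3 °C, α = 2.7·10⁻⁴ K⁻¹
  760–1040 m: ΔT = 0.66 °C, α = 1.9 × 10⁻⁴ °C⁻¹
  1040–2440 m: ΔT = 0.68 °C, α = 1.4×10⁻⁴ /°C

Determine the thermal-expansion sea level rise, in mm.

Layer 1: 270 × 3.4×10⁻⁴ × 2 = 0.18360 m
Layer 2: 1.3 × 490 × 2.7×10⁻⁴ = 0.17199 m
1.9×10⁻⁴ × 280 × 0.66 = 0.035112 m
0.68 × 1.4×10⁻⁴ × 1400 = 0.13328 m
Δh = 0.18360 + 0.17199 + 0.035112 + 0.13328 = 0.523982 m

about 524 mm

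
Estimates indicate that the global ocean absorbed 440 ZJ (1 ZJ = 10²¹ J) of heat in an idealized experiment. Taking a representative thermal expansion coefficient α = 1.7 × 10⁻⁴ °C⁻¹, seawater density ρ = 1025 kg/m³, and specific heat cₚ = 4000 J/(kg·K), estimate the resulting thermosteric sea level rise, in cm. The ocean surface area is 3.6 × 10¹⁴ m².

Δh = 5.07 cm

Per unit area: Q = 440×10²¹ / (3.6×10¹⁴) ≈ 1.222×10⁹ J/m²
Δh = αQ/(ρcₚ) = 1.7×10⁻⁴ × 1.222×10⁹ / (1025 × 4000) ≈ 0.050668 m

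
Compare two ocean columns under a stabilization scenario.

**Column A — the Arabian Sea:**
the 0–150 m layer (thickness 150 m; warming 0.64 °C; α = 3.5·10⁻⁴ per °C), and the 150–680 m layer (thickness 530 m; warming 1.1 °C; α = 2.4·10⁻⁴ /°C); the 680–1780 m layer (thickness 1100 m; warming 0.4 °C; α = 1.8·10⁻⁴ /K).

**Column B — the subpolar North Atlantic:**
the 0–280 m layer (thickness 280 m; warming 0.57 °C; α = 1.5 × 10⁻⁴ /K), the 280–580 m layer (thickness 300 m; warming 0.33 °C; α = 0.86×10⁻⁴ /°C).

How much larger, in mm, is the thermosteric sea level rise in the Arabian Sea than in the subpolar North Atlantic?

A Layer 1: 3.5×10⁻⁴ × 0.64 × 150 = 0.03360 m
A 1.1 × 530 × 2.4×10⁻⁴ = 0.13992 m
A 1100 × 0.4 × 1.8×10⁻⁴ = 0.07920 m
A total: 0.25272 m
B 280 × 0.57 × 1.5×10⁻⁴ = 0.02394 m
B 0.33 × 300 × 0.86×10⁻⁴ = 0.008514 m
B total: 0.032454 m
Difference: 0.25272 − 0.032454 = 0.220266 m

220 mm larger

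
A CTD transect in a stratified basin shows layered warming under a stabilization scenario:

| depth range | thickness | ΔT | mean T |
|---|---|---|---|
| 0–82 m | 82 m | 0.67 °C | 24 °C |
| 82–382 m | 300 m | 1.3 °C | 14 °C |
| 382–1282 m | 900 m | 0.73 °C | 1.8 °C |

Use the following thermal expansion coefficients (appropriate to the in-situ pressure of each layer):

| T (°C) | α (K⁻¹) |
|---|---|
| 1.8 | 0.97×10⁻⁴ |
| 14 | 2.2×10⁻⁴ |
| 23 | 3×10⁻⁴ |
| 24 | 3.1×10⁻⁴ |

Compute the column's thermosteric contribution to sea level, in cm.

Layer 1 at 24 °C → α = 3.1×10⁻⁴ K⁻¹
Layer 2 at 14 °C → α = 2.2×10⁻⁴ K⁻¹
Layer 3 at 1.8 °C → α = 0.97×10⁻⁴ K⁻¹
0–82 m: 82 × 0.67 × 3.1×10⁻⁴ = 0.0170314 m
Layer 2: 1.3 × 2.2×10⁻⁴ × 300 = 0.08580 m
900 × 0.73 × 0.97×10⁻⁴ = 0.063729 m
Δh = 0.0170314 + 0.08580 + 0.063729 = 0.1665604 m ≈ 17 cm

17 cm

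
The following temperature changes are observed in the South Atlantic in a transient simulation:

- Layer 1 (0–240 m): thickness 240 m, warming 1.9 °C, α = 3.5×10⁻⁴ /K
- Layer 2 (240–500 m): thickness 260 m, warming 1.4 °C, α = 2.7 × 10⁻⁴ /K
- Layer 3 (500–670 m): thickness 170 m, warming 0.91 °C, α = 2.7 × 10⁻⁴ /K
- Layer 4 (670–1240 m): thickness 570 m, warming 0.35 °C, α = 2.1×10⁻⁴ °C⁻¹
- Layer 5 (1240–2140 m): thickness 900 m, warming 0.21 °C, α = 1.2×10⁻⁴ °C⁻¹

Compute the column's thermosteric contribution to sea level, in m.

Δh = 0.364 m

Layer 1: 3.5×10⁻⁴ × 240 × 1.9 = 0.15960 m
2.7×10⁻⁴ × 260 × 1.4 = 0.09828 m
500–670 m: 0.91 × 2.7×10⁻⁴ × 170 = 0.041769 m
0.35 × 570 × 2.1×10⁻⁴ = 0.041895 m
Layer 5: 900 × 0.21 × 1.2×10⁻⁴ = 0.02268 m
Δh = 0.15960 + 0.09828 + 0.041769 + 0.041895 + 0.02268 = 0.364224 m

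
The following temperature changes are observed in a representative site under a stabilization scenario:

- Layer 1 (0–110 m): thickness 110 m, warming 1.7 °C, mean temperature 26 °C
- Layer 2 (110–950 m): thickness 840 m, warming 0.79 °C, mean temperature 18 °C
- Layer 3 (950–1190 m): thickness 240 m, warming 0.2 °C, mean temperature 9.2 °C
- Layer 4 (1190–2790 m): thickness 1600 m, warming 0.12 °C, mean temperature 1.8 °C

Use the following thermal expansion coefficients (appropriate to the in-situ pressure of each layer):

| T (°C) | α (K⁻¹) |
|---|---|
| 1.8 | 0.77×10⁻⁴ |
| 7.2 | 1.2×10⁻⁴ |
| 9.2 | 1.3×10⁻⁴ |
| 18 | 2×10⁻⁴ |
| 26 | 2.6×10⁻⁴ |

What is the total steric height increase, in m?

0.20 m of thermosteric rise

Layer 1 at 26 °C → α = 2.6×10⁻⁴ K⁻¹
Layer 2 at 18 °C → α = 2×10⁻⁴ K⁻¹
Layer 3 at 9.2 °C → α = 1.3×10⁻⁴ K⁻¹
Layer 4 at 1.8 °C → α = 0.77×10⁻⁴ K⁻¹
0–110 m: 110 × 1.7 × 2.6×10⁻⁴ = 0.04862 m
Layer 2: 0.79 × 840 × 2×10⁻⁴ = 0.13272 m
950–1190 m: 0.2 × 1.3×10⁻⁴ × 240 = 0.00624 m
0.77×10⁻⁴ × 0.12 × 1600 = 0.014784 m
Δh = 0.04862 + 0.13272 + 0.00624 + 0.014784 = 0.202364 m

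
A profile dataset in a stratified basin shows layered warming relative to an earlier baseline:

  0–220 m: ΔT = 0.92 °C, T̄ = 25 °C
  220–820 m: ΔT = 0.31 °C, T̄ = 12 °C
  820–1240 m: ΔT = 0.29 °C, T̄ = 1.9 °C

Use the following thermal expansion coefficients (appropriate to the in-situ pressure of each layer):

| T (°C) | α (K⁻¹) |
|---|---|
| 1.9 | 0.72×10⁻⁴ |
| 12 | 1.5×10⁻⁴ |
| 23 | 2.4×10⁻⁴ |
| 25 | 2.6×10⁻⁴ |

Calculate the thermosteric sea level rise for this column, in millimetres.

89.3 mm of thermosteric rise

Layer 1 at 25 °C → α = 2.6×10⁻⁴ K⁻¹
Layer 2 at 12 °C → α = 1.5×10⁻⁴ K⁻¹
Layer 3 at 1.9 °C → α = 0.72×10⁻⁴ K⁻¹
2.6×10⁻⁴ × 220 × 0.92 = 0.052624 m
Layer 2: 600 × 0.31 × 1.5×10⁻⁴ = 0.02790 m
0.72×10⁻⁴ × 420 × 0.29 = 0.0087696 m
Δh = 0.052624 + 0.02790 + 0.0087696 = 0.0892936 m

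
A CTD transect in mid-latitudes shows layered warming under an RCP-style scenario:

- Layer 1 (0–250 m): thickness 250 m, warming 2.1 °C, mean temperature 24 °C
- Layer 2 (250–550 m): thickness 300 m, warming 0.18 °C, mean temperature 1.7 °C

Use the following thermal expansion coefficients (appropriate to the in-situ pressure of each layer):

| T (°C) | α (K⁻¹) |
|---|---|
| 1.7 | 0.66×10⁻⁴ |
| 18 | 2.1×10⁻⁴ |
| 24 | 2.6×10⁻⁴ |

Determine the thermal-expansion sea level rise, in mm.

Layer 1 at 24 °C → α = 2.6×10⁻⁴ K⁻¹
Layer 2 at 1.7 °C → α = 0.66×10⁻⁴ K⁻¹
2.6×10⁻⁴ × 250 × 2.1 = 0.13650 m
250–550 m: 300 × 0.66×10⁻⁴ × 0.18 = 0.003564 m
Δh = 0.13650 + 0.003564 = 0.140064 m

140 mm of thermosteric rise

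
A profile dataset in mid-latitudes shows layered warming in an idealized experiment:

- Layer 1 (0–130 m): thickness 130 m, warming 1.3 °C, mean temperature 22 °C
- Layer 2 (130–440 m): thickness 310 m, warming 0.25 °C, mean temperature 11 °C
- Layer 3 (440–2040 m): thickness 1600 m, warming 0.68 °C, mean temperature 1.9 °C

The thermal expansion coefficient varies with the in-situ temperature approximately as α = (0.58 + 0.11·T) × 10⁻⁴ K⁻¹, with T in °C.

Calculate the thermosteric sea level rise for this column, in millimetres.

Δh ≈ 150 mm

Layer 1: α = (0.58 + 0.11×22)×10⁻⁴ = 3×10⁻⁴ K⁻¹
Layer 2: α = (0.58 + 0.11×11)×10⁻⁴ = 1.79×10⁻⁴ K⁻¹
Layer 3: α = (0.58 + 0.11×1.9)×10⁻⁴ = 0.789×10⁻⁴ K⁻¹
Layer 1: 130 × 1.3 × 3×10⁻⁴ = 0.05070 m
Layer 2: 1.79×10⁻⁴ × 0.25 × 310 = 0.0138725 m
440–2040 m: 0.789×10⁻⁴ × 0.68 × 1600 = 0.0858432 m
Δh = 0.05070 + 0.0138725 + 0.0858432 = 0.1504157 m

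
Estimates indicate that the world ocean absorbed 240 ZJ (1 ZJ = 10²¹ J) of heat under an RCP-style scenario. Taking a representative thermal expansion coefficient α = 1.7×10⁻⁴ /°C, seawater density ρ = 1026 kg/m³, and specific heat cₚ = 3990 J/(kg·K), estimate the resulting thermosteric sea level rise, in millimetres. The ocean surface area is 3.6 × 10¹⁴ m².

27.7 mm

Per unit area: Q = 240×10²¹ / (3.6×10¹⁴) ≈ 6.667×10⁸ J/m²
Δh = αQ/(ρcₚ) = 1.7×10⁻⁴ × 6.667×10⁸ / (1026 × 3990) ≈ 0.027686 m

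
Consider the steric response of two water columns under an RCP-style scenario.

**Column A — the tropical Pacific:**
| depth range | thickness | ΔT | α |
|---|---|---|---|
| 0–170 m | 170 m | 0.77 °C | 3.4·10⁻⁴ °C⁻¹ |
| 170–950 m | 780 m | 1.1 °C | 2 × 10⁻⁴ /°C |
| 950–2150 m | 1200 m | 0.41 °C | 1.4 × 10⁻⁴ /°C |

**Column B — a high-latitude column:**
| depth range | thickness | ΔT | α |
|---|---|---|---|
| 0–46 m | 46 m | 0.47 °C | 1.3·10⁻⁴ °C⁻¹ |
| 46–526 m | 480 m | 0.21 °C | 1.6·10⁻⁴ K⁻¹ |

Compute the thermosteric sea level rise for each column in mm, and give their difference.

A 0–170 m: 170 × 0.77 × 3.4×10⁻⁴ = 0.044506 m
A 170–950 m: 2×10⁻⁴ × 1.1 × 780 = 0.17160 m
A 950–2150 m: 0.41 × 1200 × 1.4×10⁻⁴ = 0.06888 m
A total: 0.284986 m
B Layer 1: 46 × 0.47 × 1.3×10⁻⁴ = 0.0028106 m
B 46–526 m: 480 × 0.21 × 1.6×10⁻⁴ = 0.016128 m
B total: 0.0189386 m
Difference: 0.284986 − 0.0189386 = 0.2660474 m

Δh_A ≈ 285 mm, Δh_B ≈ 18.9 mm; difference ≈ 266 mm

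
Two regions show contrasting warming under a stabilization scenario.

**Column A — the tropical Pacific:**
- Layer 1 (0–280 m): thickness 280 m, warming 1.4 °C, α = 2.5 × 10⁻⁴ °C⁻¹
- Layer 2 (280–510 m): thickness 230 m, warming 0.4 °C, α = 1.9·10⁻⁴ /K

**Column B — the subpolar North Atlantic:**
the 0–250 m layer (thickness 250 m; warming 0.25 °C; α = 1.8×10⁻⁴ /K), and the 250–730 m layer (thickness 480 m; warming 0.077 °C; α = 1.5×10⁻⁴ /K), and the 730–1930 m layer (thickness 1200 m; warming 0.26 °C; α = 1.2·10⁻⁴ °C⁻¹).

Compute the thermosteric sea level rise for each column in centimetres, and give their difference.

A 280 × 2.5×10⁻⁴ × 1.4 = 0.09800 m
A 280–510 m: 230 × 1.9×10⁻⁴ × 0.4 = 0.01748 m
A total: 0.11548 m
B Layer 1: 1.8×10⁻⁴ × 0.25 × 250 = 0.01125 m
B Layer 2: 1.5×10⁻⁴ × 480 × 0.077 = 0.005544 m
B 1.2×10⁻⁴ × 0.26 × 1200 = 0.03744 m
B total: 0.054234 m
Difference: 0.11548 − 0.054234 = 0.061246 m

Δh_A ≈ 12 cm, Δh_B ≈ 5.4 cm; difference ≈ 6.1 cm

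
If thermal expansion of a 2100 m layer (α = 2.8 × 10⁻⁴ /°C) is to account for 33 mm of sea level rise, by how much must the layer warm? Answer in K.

ΔT = Δh/(αH) = 0.033 / (2.8×10⁻⁴ × 2100) ≈ 0.05612 K

ΔT ≈ 0.0561 K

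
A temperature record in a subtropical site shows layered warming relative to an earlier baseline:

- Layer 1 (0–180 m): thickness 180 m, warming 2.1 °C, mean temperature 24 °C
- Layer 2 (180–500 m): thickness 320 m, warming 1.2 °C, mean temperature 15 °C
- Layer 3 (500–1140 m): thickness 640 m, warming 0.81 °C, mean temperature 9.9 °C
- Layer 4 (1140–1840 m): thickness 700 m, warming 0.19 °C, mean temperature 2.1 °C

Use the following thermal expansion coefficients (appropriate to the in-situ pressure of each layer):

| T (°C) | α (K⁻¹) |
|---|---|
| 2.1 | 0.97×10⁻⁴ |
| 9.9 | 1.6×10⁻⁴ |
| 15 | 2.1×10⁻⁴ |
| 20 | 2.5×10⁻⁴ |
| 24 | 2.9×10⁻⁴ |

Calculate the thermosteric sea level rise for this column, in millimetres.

286 mm

Layer 1 at 24 °C → α = 2.9×10⁻⁴ K⁻¹
Layer 2 at 15 °C → α = 2.1×10⁻⁴ K⁻¹
Layer 3 at 9.9 °C → α = 1.6×10⁻⁴ K⁻¹
Layer 4 at 2.1 °C → α = 0.97×10⁻⁴ K⁻¹
0–180 m: 180 × 2.9×10⁻⁴ × 2.1 = 0.10962 m
Layer 2: 320 × 1.2 × 2.1×10⁻⁴ = 0.08064 m
Layer 3: 640 × 0.81 × 1.6×10⁻⁴ = 0.082944 m
Layer 4: 0.19 × 0.97×10⁻⁴ × 700 = 0.012901 m
Δh = 0.10962 + 0.08064 + 0.082944 + 0.012901 = 0.286105 m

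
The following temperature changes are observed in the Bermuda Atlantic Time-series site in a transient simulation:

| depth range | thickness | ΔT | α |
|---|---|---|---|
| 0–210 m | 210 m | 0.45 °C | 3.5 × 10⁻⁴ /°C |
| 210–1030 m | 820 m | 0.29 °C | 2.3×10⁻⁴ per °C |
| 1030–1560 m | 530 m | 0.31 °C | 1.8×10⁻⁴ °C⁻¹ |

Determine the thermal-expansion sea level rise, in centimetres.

about 11.7 cm

0.45 × 3.5×10⁻⁴ × 210 = 0.033075 m
210–1030 m: 2.3×10⁻⁴ × 820 × 0.29 = 0.054694 m
0.31 × 530 × 1.8×10⁻⁴ = 0.029574 m
Δh = 0.033075 + 0.054694 + 0.029574 = 0.117343 m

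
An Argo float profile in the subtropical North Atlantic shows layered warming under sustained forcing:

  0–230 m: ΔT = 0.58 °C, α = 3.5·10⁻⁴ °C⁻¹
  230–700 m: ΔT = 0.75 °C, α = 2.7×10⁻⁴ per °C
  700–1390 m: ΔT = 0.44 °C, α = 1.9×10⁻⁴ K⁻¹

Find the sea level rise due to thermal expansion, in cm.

about 20.0 cm

0.58 × 3.5×10⁻⁴ × 230 = 0.04669 m
230–700 m: 0.75 × 2.7×10⁻⁴ × 470 = 0.095175 m
1.9×10⁻⁴ × 690 × 0.44 = 0.057684 m
Δh = 0.04669 + 0.095175 + 0.057684 = 0.199549 m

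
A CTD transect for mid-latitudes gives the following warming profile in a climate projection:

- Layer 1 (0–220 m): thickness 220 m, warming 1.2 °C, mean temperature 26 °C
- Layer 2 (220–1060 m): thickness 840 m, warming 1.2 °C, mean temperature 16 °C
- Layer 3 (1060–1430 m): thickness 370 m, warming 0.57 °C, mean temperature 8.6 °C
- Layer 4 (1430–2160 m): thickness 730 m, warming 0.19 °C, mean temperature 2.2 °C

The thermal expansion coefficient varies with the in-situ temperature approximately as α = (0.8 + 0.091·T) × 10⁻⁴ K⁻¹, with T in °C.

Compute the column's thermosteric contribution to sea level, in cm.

Layer 1: α = (0.8 + 0.091×26)×10⁻⁴ = 3.166×10⁻⁴ K⁻¹
Layer 2: α = (0.8 + 0.091×16)×10⁻⁴ = 2.256×10⁻⁴ K⁻¹
Layer 3: α = (0.8 + 0.091×8.6)×10⁻⁴ = 1.5826×10⁻⁴ K⁻¹
Layer 4: α = (0.8 + 0.091×2.2)×10⁻⁴ = 1.0002×10⁻⁴ K⁻¹
220 × 1.2 × 3.166×10⁻⁴ = 0.0835824 m
Layer 2: 840 × 1.2 × 2.256×10⁻⁴ = 0.2274048 m
1060–1430 m: 1.5826×10⁻⁴ × 370 × 0.57 = 0.033377034 m
1.0002×10⁻⁴ × 0.19 × 730 = 0.013872774 m
Δh = 0.0835824 + 0.2274048 + 0.033377034 + 0.013872774 = 0.358237008 m

35.8 cm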